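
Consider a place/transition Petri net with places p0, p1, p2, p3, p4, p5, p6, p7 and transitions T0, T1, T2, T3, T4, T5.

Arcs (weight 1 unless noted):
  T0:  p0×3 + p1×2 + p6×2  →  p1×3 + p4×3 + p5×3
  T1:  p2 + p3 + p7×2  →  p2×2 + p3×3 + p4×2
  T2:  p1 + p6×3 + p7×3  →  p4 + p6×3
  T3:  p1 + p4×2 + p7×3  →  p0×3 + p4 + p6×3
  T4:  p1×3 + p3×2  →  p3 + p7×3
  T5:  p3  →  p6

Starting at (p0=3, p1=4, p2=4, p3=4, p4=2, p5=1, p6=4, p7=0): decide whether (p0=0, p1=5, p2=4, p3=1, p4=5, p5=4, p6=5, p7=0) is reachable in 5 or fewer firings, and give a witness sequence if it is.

step 1: fire T0:  (p0=3, p1=4, p2=4, p3=4, p4=2, p5=1, p6=4, p7=0) → (p0=0, p1=5, p2=4, p3=4, p4=5, p5=4, p6=2, p7=0)
step 2: fire T5:  (p0=0, p1=5, p2=4, p3=4, p4=5, p5=4, p6=2, p7=0) → (p0=0, p1=5, p2=4, p3=3, p4=5, p5=4, p6=3, p7=0)
step 3: fire T5:  (p0=0, p1=5, p2=4, p3=3, p4=5, p5=4, p6=3, p7=0) → (p0=0, p1=5, p2=4, p3=2, p4=5, p5=4, p6=4, p7=0)
step 4: fire T5:  (p0=0, p1=5, p2=4, p3=2, p4=5, p5=4, p6=4, p7=0) → (p0=0, p1=5, p2=4, p3=1, p4=5, p5=4, p6=5, p7=0)

YES — reachable via ⟨T0, T5, T5, T5⟩ (4 firings)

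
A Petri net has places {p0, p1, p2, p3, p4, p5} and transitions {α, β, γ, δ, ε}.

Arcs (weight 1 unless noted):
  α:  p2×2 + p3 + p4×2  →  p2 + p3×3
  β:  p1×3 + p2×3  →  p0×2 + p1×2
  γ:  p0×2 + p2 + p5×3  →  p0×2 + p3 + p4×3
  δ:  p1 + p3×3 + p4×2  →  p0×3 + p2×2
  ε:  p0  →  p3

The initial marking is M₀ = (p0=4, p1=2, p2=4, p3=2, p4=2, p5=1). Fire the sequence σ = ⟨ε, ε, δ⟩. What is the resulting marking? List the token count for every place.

step 1: fire ε:  (p0=4, p1=2, p2=4, p3=2, p4=2, p5=1) → (p0=3, p1=2, p2=4, p3=3, p4=2, p5=1)
step 2: fire ε:  (p0=3, p1=2, p2=4, p3=3, p4=2, p5=1) → (p0=2, p1=2, p2=4, p3=4, p4=2, p5=1)
step 3: fire δ:  (p0=2, p1=2, p2=4, p3=4, p4=2, p5=1) → (p0=5, p1=1, p2=6, p3=1, p4=0, p5=1)

(p0=5, p1=1, p2=6, p3=1, p4=0, p5=1)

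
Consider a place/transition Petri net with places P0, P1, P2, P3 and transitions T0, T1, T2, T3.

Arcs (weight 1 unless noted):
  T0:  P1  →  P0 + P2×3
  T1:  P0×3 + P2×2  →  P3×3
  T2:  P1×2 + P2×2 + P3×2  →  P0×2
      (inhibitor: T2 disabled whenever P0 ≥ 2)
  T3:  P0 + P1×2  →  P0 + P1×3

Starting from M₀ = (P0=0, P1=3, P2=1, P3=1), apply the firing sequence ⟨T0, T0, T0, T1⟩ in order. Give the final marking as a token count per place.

step 1: fire T0:  (P0=0, P1=3, P2=1, P3=1) → (P0=1, P1=2, P2=4, P3=1)
step 2: fire T0:  (P0=1, P1=2, P2=4, P3=1) → (P0=2, P1=1, P2=7, P3=1)
step 3: fire T0:  (P0=2, P1=1, P2=7, P3=1) → (P0=3, P1=0, P2=10, P3=1)
step 4: fire T1:  (P0=3, P1=0, P2=10, P3=1) → (P0=0, P1=0, P2=8, P3=4)

(P0=0, P1=0, P2=8, P3=4)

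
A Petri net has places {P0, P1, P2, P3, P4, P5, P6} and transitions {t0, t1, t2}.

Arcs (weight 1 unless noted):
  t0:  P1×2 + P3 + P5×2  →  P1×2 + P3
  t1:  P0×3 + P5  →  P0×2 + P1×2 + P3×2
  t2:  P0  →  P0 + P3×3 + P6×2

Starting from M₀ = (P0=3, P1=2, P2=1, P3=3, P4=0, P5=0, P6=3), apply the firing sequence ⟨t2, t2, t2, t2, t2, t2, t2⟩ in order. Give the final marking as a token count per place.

(P0=3, P1=2, P2=1, P3=24, P4=0, P5=0, P6=17)

step 1: fire t2:  (P0=3, P1=2, P2=1, P3=3, P4=0, P5=0, P6=3) → (P0=3, P1=2, P2=1, P3=6, P4=0, P5=0, P6=5)
step 2: fire t2:  (P0=3, P1=2, P2=1, P3=6, P4=0, P5=0, P6=5) → (P0=3, P1=2, P2=1, P3=9, P4=0, P5=0, P6=7)
step 3: fire t2:  (P0=3, P1=2, P2=1, P3=9, P4=0, P5=0, P6=7) → (P0=3, P1=2, P2=1, P3=12, P4=0, P5=0, P6=9)
step 4: fire t2:  (P0=3, P1=2, P2=1, P3=12, P4=0, P5=0, P6=9) → (P0=3, P1=2, P2=1, P3=15, P4=0, P5=0, P6=11)
step 5: fire t2:  (P0=3, P1=2, P2=1, P3=15, P4=0, P5=0, P6=11) → (P0=3, P1=2, P2=1, P3=18, P4=0, P5=0, P6=13)
step 6: fire t2:  (P0=3, P1=2, P2=1, P3=18, P4=0, P5=0, P6=13) → (P0=3, P1=2, P2=1, P3=21, P4=0, P5=0, P6=15)
step 7: fire t2:  (P0=3, P1=2, P2=1, P3=21, P4=0, P5=0, P6=15) → (P0=3, P1=2, P2=1, P3=24, P4=0, P5=0, P6=17)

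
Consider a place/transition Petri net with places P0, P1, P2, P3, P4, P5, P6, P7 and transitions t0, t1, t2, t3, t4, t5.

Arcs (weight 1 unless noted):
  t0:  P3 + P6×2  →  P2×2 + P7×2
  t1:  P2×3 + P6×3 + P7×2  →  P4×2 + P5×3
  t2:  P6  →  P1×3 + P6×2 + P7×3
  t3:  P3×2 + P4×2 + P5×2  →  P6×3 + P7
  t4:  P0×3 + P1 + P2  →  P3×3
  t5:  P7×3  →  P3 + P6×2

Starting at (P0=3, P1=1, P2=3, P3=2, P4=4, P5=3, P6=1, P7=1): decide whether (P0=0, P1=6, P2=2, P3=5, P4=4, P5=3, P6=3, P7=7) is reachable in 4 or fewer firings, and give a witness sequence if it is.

YES — reachable via ⟨t2, t2, t4⟩ (3 firings)

step 1: fire t2:  (P0=3, P1=1, P2=3, P3=2, P4=4, P5=3, P6=1, P7=1) → (P0=3, P1=4, P2=3, P3=2, P4=4, P5=3, P6=2, P7=4)
step 2: fire t2:  (P0=3, P1=4, P2=3, P3=2, P4=4, P5=3, P6=2, P7=4) → (P0=3, P1=7, P2=3, P3=2, P4=4, P5=3, P6=3, P7=7)
step 3: fire t4:  (P0=3, P1=7, P2=3, P3=2, P4=4, P5=3, P6=3, P7=7) → (P0=0, P1=6, P2=2, P3=5, P4=4, P5=3, P6=3, P7=7)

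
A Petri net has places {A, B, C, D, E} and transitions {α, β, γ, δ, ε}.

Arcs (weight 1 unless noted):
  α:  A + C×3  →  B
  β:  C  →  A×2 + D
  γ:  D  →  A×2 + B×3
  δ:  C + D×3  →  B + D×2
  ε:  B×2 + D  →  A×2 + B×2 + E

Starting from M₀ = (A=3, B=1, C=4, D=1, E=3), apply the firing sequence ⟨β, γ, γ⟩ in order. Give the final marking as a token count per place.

step 1: fire β:  (A=3, B=1, C=4, D=1, E=3) → (A=5, B=1, C=3, D=2, E=3)
step 2: fire γ:  (A=5, B=1, C=3, D=2, E=3) → (A=7, B=4, C=3, D=1, E=3)
step 3: fire γ:  (A=7, B=4, C=3, D=1, E=3) → (A=9, B=7, C=3, D=0, E=3)

(A=9, B=7, C=3, D=0, E=3)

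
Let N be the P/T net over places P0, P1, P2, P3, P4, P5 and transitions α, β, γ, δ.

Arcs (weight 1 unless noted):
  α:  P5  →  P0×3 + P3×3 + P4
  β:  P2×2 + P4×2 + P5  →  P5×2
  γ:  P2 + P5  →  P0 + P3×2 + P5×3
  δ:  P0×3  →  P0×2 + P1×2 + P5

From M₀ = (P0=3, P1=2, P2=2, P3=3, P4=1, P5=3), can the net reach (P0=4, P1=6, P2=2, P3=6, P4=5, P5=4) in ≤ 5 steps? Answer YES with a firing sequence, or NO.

depth 0: 1 marking
depth 1: 4 markings reached so far
depth 2: 10 markings reached so far
depth 3: 20 markings reached so far
depth 4: 32 markings reached so far
depth 5: 48 markings reached so far
target is not among the 48 markings reachable within 5 steps

NO — not reachable within 5 firings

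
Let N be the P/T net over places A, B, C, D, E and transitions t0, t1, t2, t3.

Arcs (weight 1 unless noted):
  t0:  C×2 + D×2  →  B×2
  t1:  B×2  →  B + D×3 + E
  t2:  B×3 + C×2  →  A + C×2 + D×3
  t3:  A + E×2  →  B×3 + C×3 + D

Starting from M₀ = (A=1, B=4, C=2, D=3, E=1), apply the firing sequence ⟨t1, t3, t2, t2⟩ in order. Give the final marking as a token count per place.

step 1: fire t1:  (A=1, B=4, C=2, D=3, E=1) → (A=1, B=3, C=2, D=6, E=2)
step 2: fire t3:  (A=1, B=3, C=2, D=6, E=2) → (A=0, B=6, C=5, D=7, E=0)
step 3: fire t2:  (A=0, B=6, C=5, D=7, E=0) → (A=1, B=3, C=5, D=10, E=0)
step 4: fire t2:  (A=1, B=3, C=5, D=10, E=0) → (A=2, B=0, C=5, D=13, E=0)

(A=2, B=0, C=5, D=13, E=0)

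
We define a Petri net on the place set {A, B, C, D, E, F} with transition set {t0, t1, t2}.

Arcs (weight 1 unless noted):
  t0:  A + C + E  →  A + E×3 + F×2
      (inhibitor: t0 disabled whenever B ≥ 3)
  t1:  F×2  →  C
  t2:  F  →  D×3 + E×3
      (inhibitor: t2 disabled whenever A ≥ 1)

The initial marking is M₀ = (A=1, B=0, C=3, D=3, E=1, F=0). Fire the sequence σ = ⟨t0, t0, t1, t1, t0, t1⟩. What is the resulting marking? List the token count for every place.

step 1: fire t0:  (A=1, B=0, C=3, D=3, E=1, F=0) → (A=1, B=0, C=2, D=3, E=3, F=2)
step 2: fire t0:  (A=1, B=0, C=2, D=3, E=3, F=2) → (A=1, B=0, C=1, D=3, E=5, F=4)
step 3: fire t1:  (A=1, B=0, C=1, D=3, E=5, F=4) → (A=1, B=0, C=2, D=3, E=5, F=2)
step 4: fire t1:  (A=1, B=0, C=2, D=3, E=5, F=2) → (A=1, B=0, C=3, D=3, E=5, F=0)
step 5: fire t0:  (A=1, B=0, C=3, D=3, E=5, F=0) → (A=1, B=0, C=2, D=3, E=7, F=2)
step 6: fire t1:  (A=1, B=0, C=2, D=3, E=7, F=2) → (A=1, B=0, C=3, D=3, E=7, F=0)

(A=1, B=0, C=3, D=3, E=7, F=0)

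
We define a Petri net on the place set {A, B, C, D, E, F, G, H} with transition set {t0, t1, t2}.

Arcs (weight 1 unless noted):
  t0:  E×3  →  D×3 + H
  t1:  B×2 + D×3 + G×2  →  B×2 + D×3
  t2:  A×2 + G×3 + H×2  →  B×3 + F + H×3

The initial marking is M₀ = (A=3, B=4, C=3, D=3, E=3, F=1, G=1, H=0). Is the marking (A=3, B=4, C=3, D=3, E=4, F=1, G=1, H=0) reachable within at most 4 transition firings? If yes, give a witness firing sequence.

depth 0: 1 marking
depth 1: 2 markings reached so far
depth 2: 2 markings reached so far
(frontier empty at depth 2; search complete)
target is not among the 2 markings reachable within 4 steps

NO — not reachable within 4 firings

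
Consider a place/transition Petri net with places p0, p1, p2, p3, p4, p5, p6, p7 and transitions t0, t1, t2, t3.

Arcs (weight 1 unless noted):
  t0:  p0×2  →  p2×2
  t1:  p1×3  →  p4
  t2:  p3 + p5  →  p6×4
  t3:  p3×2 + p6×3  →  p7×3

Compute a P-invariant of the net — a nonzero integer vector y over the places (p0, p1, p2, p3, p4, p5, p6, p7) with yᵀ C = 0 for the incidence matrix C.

y = (p0:1, p1:0, p2:1, p3:0, p4:0, p5:0, p6:0, p7:0)

Incidence matrix C (rows=places, cols=transitions):
       t0   t1   t2   t3
   p0  -2    0    0    0
   p1   0   -3    0    0
   p2   2    0    0    0
   p3   0    0   -1   -2
   p4   0    1    0    0
   p5   0    0   -1    0
   p6   0    0    4   -3
   p7   0    0    0    3

Candidate y = [1, 0, 1, 0, 0, 0, 0, 0]; check y·C column-wise:
  col t0: 1·-2 + 1·2 = 0
  col t1: 1·0 + 0·-3 + 1·0 + 0·1 = 0
  col t2: 1·0 + 1·0 + 0·-1 + 0·-1 + 0·4 = 0
  col t3: 1·0 + 1·0 + 0·-2 + 0·-3 + 0·3 = 0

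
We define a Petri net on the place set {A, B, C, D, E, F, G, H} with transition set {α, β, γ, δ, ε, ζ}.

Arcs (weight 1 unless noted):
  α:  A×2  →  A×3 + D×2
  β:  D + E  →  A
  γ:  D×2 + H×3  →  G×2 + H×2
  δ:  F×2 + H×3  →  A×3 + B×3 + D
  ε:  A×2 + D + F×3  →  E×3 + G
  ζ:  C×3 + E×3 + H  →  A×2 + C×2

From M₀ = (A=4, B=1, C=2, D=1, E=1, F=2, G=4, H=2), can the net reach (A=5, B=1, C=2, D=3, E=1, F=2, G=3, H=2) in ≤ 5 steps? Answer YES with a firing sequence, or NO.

depth 0: 1 marking
depth 1: 3 markings reached so far
depth 2: 5 markings reached so far
depth 3: 7 markings reached so far
depth 4: 9 markings reached so far
depth 5: 11 markings reached so far
target is not among the 11 markings reachable within 5 steps

NO — not reachable within 5 firings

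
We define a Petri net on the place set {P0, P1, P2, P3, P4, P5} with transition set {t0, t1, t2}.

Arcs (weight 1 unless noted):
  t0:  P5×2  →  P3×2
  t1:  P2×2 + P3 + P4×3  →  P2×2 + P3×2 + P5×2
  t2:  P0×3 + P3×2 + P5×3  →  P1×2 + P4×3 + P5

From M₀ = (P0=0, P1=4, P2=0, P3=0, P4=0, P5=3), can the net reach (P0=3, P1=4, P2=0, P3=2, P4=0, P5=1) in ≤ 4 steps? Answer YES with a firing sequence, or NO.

NO — not reachable within 4 firings

depth 0: 1 marking
depth 1: 2 markings reached so far
depth 2: 2 markings reached so far
(frontier empty at depth 2; search complete)
target is not among the 2 markings reachable within 4 steps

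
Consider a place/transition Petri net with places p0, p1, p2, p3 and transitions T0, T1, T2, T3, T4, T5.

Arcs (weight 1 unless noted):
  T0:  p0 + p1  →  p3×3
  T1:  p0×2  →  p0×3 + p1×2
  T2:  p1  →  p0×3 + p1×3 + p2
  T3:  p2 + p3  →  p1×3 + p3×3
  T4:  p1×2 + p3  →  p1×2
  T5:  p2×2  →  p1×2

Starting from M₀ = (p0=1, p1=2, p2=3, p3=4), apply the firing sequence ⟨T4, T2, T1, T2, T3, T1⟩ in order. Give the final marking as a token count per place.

step 1: fire T4:  (p0=1, p1=2, p2=3, p3=4) → (p0=1, p1=2, p2=3, p3=3)
step 2: fire T2:  (p0=1, p1=2, p2=3, p3=3) → (p0=4, p1=4, p2=4, p3=3)
step 3: fire T1:  (p0=4, p1=4, p2=4, p3=3) → (p0=5, p1=6, p2=4, p3=3)
step 4: fire T2:  (p0=5, p1=6, p2=4, p3=3) → (p0=8, p1=8, p2=5, p3=3)
step 5: fire T3:  (p0=8, p1=8, p2=5, p3=3) → (p0=8, p1=11, p2=4, p3=5)
step 6: fire T1:  (p0=8, p1=11, p2=4, p3=5) → (p0=9, p1=13, p2=4, p3=5)

(p0=9, p1=13, p2=4, p3=5)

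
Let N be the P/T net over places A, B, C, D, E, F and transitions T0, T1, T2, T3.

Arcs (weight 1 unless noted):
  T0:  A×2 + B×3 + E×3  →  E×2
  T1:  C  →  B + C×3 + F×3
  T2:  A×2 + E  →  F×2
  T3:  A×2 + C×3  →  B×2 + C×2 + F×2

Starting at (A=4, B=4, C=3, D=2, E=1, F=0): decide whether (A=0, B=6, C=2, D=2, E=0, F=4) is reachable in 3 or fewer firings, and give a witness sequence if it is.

YES — reachable via ⟨T2, T3⟩ (2 firings)

step 1: fire T2:  (A=4, B=4, C=3, D=2, E=1, F=0) → (A=2, B=4, C=3, D=2, E=0, F=2)
step 2: fire T3:  (A=2, B=4, C=3, D=2, E=0, F=2) → (A=0, B=6, C=2, D=2, E=0, F=4)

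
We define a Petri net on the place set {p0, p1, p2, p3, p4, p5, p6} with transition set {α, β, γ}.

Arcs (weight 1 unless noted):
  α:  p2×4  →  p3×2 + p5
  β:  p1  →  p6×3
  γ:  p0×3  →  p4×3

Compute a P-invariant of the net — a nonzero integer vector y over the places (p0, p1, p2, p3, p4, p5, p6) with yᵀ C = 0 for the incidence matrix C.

y = (p0:0, p1:0, p2:1, p3:2, p4:0, p5:0, p6:0)

Incidence matrix C (rows=places, cols=transitions):
        α    β    γ
   p0   0    0   -3
   p1   0   -1    0
   p2  -4    0    0
   p3   2    0    0
   p4   0    0    3
   p5   1    0    0
   p6   0    3    0

Candidate y = [0, 0, 1, 2, 0, 0, 0]; check y·C column-wise:
  col α: 1·-4 + 2·2 + 0·1 = 0
  col β: 0·-1 + 1·0 + 2·0 + 0·3 = 0
  col γ: 0·-3 + 1·0 + 2·0 + 0·3 = 0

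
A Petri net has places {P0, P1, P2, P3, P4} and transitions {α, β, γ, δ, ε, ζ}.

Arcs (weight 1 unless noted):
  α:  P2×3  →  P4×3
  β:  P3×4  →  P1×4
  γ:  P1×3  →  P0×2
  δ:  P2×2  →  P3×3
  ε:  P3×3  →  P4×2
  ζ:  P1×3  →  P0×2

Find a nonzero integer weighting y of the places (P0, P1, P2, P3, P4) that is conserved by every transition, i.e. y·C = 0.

y = (P0:3, P1:2, P2:3, P3:2, P4:3)

Incidence matrix C (rows=places, cols=transitions):
        α    β    γ    δ    ε    ζ
   P0   0    0    2    0    0    2
   P1   0    4   -3    0    0   -3
   P2  -3    0    0   -2    0    0
   P3   0   -4    0    3   -3    0
   P4   3    0    0    0    2    0

Candidate y = [3, 2, 3, 2, 3]; check y·C column-wise:
  col α: 3·0 + 2·0 + 3·-3 + 2·0 + 3·3 = 0
  col β: 3·0 + 2·4 + 3·0 + 2·-4 + 3·0 = 0
  col γ: 3·2 + 2·-3 + 3·0 + 2·0 + 3·0 = 0
  col δ: 3·0 + 2·0 + 3·-2 + 2·3 + 3·0 = 0
  col ε: 3·0 + 2·0 + 3·0 + 2·-3 + 3·2 = 0
  col ζ: 3·2 + 2·-3 + 3·0 + 2·0 + 3·0 = 0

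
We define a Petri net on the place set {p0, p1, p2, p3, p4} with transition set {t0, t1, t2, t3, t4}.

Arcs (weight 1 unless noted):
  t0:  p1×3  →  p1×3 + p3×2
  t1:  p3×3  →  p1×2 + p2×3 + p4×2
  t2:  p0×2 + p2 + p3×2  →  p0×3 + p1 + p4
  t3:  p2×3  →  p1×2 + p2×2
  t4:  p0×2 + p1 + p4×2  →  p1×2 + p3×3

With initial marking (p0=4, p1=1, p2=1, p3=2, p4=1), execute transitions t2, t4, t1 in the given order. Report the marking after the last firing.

step 1: fire t2:  (p0=4, p1=1, p2=1, p3=2, p4=1) → (p0=5, p1=2, p2=0, p3=0, p4=2)
step 2: fire t4:  (p0=5, p1=2, p2=0, p3=0, p4=2) → (p0=3, p1=3, p2=0, p3=3, p4=0)
step 3: fire t1:  (p0=3, p1=3, p2=0, p3=3, p4=0) → (p0=3, p1=5, p2=3, p3=0, p4=2)

(p0=3, p1=5, p2=3, p3=0, p4=2)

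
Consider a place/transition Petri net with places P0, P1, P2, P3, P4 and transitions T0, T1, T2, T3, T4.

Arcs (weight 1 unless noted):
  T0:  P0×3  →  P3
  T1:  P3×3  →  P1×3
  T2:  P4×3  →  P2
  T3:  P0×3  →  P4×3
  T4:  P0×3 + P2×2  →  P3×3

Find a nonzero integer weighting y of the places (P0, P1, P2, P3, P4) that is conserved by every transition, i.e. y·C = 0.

Incidence matrix C (rows=places, cols=transitions):
       T0   T1   T2   T3   T4
   P0  -3    0    0   -3   -3
   P1   0    3    0    0    0
   P2   0    0    1    0   -2
   P3   1   -3    0    0    3
   P4   0    0   -3    3    0

Candidate y = [1, 3, 3, 3, 1]; check y·C column-wise:
  col T0: 1·-3 + 3·0 + 3·0 + 3·1 + 1·0 = 0
  col T1: 1·0 + 3·3 + 3·0 + 3·-3 + 1·0 = 0
  col T2: 1·0 + 3·0 + 3·1 + 3·0 + 1·-3 = 0
  col T3: 1·-3 + 3·0 + 3·0 + 3·0 + 1·3 = 0
  col T4: 1·-3 + 3·0 + 3·-2 + 3·3 + 1·0 = 0

y = (P0:1, P1:3, P2:3, P3:3, P4:1)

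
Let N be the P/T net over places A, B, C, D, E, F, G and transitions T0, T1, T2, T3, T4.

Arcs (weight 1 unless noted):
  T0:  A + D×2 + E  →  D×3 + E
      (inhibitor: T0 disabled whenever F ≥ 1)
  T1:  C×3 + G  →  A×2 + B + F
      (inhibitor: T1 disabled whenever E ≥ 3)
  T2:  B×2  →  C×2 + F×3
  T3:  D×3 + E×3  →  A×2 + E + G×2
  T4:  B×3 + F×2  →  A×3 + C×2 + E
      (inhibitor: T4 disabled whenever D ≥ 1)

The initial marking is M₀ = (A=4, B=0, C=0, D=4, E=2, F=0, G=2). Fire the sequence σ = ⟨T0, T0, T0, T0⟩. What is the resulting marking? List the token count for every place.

(A=0, B=0, C=0, D=8, E=2, F=0, G=2)

step 1: fire T0:  (A=4, B=0, C=0, D=4, E=2, F=0, G=2) → (A=3, B=0, C=0, D=5, E=2, F=0, G=2)
step 2: fire T0:  (A=3, B=0, C=0, D=5, E=2, F=0, G=2) → (A=2, B=0, C=0, D=6, E=2, F=0, G=2)
step 3: fire T0:  (A=2, B=0, C=0, D=6, E=2, F=0, G=2) → (A=1, B=0, C=0, D=7, E=2, F=0, G=2)
step 4: fire T0:  (A=1, B=0, C=0, D=7, E=2, F=0, G=2) → (A=0, B=0, C=0, D=8, E=2, F=0, G=2)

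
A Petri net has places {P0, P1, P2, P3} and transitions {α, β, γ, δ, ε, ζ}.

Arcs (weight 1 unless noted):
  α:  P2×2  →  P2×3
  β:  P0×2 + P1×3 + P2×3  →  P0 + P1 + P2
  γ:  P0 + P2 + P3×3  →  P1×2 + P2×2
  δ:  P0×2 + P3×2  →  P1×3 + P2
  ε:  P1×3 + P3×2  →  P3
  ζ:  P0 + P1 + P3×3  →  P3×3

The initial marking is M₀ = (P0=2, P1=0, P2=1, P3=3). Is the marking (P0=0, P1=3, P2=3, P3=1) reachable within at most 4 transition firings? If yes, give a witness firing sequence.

step 1: fire δ:  (P0=2, P1=0, P2=1, P3=3) → (P0=0, P1=3, P2=2, P3=1)
step 2: fire α:  (P0=0, P1=3, P2=2, P3=1) → (P0=0, P1=3, P2=3, P3=1)

YES — reachable via ⟨δ, α⟩ (2 firings)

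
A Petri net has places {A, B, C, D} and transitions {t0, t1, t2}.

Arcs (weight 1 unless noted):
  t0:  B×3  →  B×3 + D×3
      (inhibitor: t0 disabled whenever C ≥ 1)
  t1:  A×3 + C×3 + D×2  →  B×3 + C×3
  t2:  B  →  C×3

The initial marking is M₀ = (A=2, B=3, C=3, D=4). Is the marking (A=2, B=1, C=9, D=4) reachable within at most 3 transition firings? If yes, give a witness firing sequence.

step 1: fire t2:  (A=2, B=3, C=3, D=4) → (A=2, B=2, C=6, D=4)
step 2: fire t2:  (A=2, B=2, C=6, D=4) → (A=2, B=1, C=9, D=4)

YES — reachable via ⟨t2, t2⟩ (2 firings)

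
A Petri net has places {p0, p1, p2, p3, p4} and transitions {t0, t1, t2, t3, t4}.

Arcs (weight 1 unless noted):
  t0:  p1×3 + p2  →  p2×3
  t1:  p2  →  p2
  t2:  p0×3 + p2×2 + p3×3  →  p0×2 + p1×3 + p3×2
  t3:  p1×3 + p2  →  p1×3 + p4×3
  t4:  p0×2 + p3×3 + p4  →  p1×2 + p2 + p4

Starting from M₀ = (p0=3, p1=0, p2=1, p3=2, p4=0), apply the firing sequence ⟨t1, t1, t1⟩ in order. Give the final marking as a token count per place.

step 1: fire t1:  (p0=3, p1=0, p2=1, p3=2, p4=0) → (p0=3, p1=0, p2=1, p3=2, p4=0)
step 2: fire t1:  (p0=3, p1=0, p2=1, p3=2, p4=0) → (p0=3, p1=0, p2=1, p3=2, p4=0)
step 3: fire t1:  (p0=3, p1=0, p2=1, p3=2, p4=0) → (p0=3, p1=0, p2=1, p3=2, p4=0)

(p0=3, p1=0, p2=1, p3=2, p4=0)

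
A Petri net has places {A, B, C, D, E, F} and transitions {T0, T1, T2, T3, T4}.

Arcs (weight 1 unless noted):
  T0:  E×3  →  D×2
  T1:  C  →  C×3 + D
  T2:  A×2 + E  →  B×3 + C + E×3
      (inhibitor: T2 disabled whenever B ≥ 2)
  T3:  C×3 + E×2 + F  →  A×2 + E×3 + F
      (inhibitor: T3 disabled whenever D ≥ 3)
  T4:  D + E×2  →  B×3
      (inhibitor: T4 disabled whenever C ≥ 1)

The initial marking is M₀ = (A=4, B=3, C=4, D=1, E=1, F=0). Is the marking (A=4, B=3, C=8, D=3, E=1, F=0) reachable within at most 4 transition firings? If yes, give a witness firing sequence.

step 1: fire T1:  (A=4, B=3, C=4, D=1, E=1, F=0) → (A=4, B=3, C=6, D=2, E=1, F=0)
step 2: fire T1:  (A=4, B=3, C=6, D=2, E=1, F=0) → (A=4, B=3, C=8, D=3, E=1, F=0)

YES — reachable via ⟨T1, T1⟩ (2 firings)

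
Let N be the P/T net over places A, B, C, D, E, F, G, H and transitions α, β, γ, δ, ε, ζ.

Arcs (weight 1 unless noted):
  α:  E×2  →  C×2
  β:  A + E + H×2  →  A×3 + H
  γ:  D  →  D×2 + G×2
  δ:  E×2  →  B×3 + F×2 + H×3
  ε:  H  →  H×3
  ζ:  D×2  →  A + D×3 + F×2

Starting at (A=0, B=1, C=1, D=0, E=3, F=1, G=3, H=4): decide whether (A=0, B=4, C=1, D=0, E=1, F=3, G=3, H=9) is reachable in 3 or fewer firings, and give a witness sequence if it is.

YES — reachable via ⟨δ, ε⟩ (2 firings)

step 1: fire δ:  (A=0, B=1, C=1, D=0, E=3, F=1, G=3, H=4) → (A=0, B=4, C=1, D=0, E=1, F=3, G=3, H=7)
step 2: fire ε:  (A=0, B=4, C=1, D=0, E=1, F=3, G=3, H=7) → (A=0, B=4, C=1, D=0, E=1, F=3, G=3, H=9)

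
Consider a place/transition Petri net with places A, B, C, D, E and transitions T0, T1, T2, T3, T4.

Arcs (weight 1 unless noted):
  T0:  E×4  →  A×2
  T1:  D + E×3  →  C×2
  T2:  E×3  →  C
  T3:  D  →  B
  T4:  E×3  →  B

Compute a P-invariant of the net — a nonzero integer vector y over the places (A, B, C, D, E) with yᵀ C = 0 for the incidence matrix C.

y = (A:2, B:3, C:3, D:3, E:1)

Incidence matrix C (rows=places, cols=transitions):
       T0   T1   T2   T3   T4
    A   2    0    0    0    0
    B   0    0    0    1    1
    C   0    2    1    0    0
    D   0   -1    0   -1    0
    E  -4   -3   -3    0   -3

Candidate y = [2, 3, 3, 3, 1]; check y·C column-wise:
  col T0: 2·2 + 3·0 + 3·0 + 3·0 + 1·-4 = 0
  col T1: 2·0 + 3·0 + 3·2 + 3·-1 + 1·-3 = 0
  col T2: 2·0 + 3·0 + 3·1 + 3·0 + 1·-3 = 0
  col T3: 2·0 + 3·1 + 3·0 + 3·-1 + 1·0 = 0
  col T4: 2·0 + 3·1 + 3·0 + 3·0 + 1·-3 = 0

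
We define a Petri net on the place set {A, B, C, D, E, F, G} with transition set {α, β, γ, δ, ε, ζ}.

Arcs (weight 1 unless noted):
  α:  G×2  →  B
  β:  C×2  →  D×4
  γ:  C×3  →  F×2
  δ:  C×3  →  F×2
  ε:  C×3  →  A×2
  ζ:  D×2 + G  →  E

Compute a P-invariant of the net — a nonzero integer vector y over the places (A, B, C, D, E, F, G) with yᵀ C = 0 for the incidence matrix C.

y = (A:3, B:0, C:2, D:1, E:2, F:3, G:0)

Incidence matrix C (rows=places, cols=transitions):
        α    β    γ    δ    ε    ζ
    A   0    0    0    0    2    0
    B   1    0    0    0    0    0
    C   0   -2   -3   -3   -3    0
    D   0    4    0    0    0   -2
    E   0    0    0    0    0    1
    F   0    0    2    2    0    0
    G  -2    0    0    0    0   -1

Candidate y = [3, 0, 2, 1, 2, 3, 0]; check y·C column-wise:
  col α: 3·0 + 0·1 + 2·0 + 1·0 + 2·0 + 3·0 + 0·-2 = 0
  col β: 3·0 + 2·-2 + 1·4 + 2·0 + 3·0 = 0
  col γ: 3·0 + 2·-3 + 1·0 + 2·0 + 3·2 = 0
  col δ: 3·0 + 2·-3 + 1·0 + 2·0 + 3·2 = 0
  col ε: 3·2 + 2·-3 + 1·0 + 2·0 + 3·0 = 0
  col ζ: 3·0 + 2·0 + 1·-2 + 2·1 + 3·0 + 0·-1 = 0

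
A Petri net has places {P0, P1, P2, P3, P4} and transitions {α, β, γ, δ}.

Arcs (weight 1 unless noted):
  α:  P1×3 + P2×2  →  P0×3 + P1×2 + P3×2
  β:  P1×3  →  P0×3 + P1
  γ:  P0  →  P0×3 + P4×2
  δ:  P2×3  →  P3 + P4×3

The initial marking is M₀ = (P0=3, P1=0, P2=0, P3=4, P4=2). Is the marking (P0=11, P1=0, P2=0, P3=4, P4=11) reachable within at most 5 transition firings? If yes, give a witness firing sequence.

NO — not reachable within 5 firings

depth 0: 1 marking
depth 1: 2 markings reached so far
depth 2: 3 markings reached so far
depth 3: 4 markings reached so far
depth 4: 5 markings reached so far
depth 5: 6 markings reached so far
target is not among the 6 markings reachable within 5 steps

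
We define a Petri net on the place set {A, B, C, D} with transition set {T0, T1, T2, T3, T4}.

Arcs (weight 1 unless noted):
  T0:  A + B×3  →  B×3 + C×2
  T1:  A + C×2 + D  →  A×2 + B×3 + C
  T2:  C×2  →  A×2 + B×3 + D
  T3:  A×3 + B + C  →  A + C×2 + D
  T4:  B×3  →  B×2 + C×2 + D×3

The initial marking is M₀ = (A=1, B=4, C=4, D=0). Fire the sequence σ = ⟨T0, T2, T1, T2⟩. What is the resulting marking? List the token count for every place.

step 1: fire T0:  (A=1, B=4, C=4, D=0) → (A=0, B=4, C=6, D=0)
step 2: fire T2:  (A=0, B=4, C=6, D=0) → (A=2, B=7, C=4, D=1)
step 3: fire T1:  (A=2, B=7, C=4, D=1) → (A=3, B=10, C=3, D=0)
step 4: fire T2:  (A=3, B=10, C=3, D=0) → (A=5, B=13, C=1, D=1)

(A=5, B=13, C=1, D=1)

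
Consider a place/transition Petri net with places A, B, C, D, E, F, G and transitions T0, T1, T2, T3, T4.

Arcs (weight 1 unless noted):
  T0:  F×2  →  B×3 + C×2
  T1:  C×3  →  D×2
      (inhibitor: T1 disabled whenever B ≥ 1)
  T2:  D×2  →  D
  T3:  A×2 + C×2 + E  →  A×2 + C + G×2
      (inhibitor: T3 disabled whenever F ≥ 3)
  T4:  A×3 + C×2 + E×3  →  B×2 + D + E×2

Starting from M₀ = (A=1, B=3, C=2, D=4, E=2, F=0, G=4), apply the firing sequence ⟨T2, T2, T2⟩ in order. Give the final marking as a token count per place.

step 1: fire T2:  (A=1, B=3, C=2, D=4, E=2, F=0, G=4) → (A=1, B=3, C=2, D=3, E=2, F=0, G=4)
step 2: fire T2:  (A=1, B=3, C=2, D=3, E=2, F=0, G=4) → (A=1, B=3, C=2, D=2, E=2, F=0, G=4)
step 3: fire T2:  (A=1, B=3, C=2, D=2, E=2, F=0, G=4) → (A=1, B=3, C=2, D=1, E=2, F=0, G=4)

(A=1, B=3, C=2, D=1, E=2, F=0, G=4)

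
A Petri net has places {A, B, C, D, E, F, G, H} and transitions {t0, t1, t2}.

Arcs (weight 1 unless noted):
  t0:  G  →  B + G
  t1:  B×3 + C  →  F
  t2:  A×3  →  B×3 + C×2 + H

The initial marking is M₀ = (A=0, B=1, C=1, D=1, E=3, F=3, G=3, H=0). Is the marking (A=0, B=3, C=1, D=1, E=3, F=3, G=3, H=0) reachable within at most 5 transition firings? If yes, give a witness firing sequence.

step 1: fire t0:  (A=0, B=1, C=1, D=1, E=3, F=3, G=3, H=0) → (A=0, B=2, C=1, D=1, E=3, F=3, G=3, H=0)
step 2: fire t0:  (A=0, B=2, C=1, D=1, E=3, F=3, G=3, H=0) → (A=0, B=3, C=1, D=1, E=3, F=3, G=3, H=0)

YES — reachable via ⟨t0, t0⟩ (2 firings)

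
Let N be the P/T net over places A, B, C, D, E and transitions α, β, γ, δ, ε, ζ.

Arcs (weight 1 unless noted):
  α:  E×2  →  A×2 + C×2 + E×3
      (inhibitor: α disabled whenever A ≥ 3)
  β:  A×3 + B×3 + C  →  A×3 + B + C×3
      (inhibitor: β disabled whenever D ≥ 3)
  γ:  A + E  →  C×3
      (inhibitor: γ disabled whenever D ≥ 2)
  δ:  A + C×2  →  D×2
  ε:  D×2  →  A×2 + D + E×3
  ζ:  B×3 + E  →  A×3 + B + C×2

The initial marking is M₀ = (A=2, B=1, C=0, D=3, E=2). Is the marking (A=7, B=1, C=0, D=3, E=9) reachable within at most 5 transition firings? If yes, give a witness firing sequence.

step 1: fire α:  (A=2, B=1, C=0, D=3, E=2) → (A=4, B=1, C=2, D=3, E=3)
step 2: fire δ:  (A=4, B=1, C=2, D=3, E=3) → (A=3, B=1, C=0, D=5, E=3)
step 3: fire ε:  (A=3, B=1, C=0, D=5, E=3) → (A=5, B=1, C=0, D=4, E=6)
step 4: fire ε:  (A=5, B=1, C=0, D=4, E=6) → (A=7, B=1, C=0, D=3, E=9)

YES — reachable via ⟨α, δ, ε, ε⟩ (4 firings)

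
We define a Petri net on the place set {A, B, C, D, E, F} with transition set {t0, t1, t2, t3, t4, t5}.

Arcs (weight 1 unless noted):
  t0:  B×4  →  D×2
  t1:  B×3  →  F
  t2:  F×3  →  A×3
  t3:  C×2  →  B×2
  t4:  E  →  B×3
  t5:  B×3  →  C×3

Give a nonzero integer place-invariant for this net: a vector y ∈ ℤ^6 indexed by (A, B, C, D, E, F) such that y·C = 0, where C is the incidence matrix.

Incidence matrix C (rows=places, cols=transitions):
       t0   t1   t2   t3   t4   t5
    A   0    0    3    0    0    0
    B  -4   -3    0    2    3   -3
    C   0    0    0   -2    0    3
    D   2    0    0    0    0    0
    E   0    0    0    0   -1    0
    F   0    1   -3    0    0    0

Candidate y = [3, 1, 1, 2, 3, 3]; check y·C column-wise:
  col t0: 3·0 + 1·-4 + 1·0 + 2·2 + 3·0 + 3·0 = 0
  col t1: 3·0 + 1·-3 + 1·0 + 2·0 + 3·0 + 3·1 = 0
  col t2: 3·3 + 1·0 + 1·0 + 2·0 + 3·0 + 3·-3 = 0
  col t3: 3·0 + 1·2 + 1·-2 + 2·0 + 3·0 + 3·0 = 0
  col t4: 3·0 + 1·3 + 1·0 + 2·0 + 3·-1 + 3·0 = 0
  col t5: 3·0 + 1·-3 + 1·3 + 2·0 + 3·0 + 3·0 = 0

y = (A:3, B:1, C:1, D:2, E:3, F:3)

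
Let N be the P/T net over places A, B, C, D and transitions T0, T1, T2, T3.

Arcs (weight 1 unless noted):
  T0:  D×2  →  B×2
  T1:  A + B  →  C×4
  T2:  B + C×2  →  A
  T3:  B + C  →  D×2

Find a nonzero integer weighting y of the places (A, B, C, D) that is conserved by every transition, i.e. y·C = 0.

Incidence matrix C (rows=places, cols=transitions):
       T0   T1   T2   T3
    A   0   -1    1    0
    B   2   -1   -1   -1
    C   0    4   -2   -1
    D  -2    0    0    2

Candidate y = [3, 1, 1, 1]; check y·C column-wise:
  col T0: 3·0 + 1·2 + 1·0 + 1·-2 = 0
  col T1: 3·-1 + 1·-1 + 1·4 + 1·0 = 0
  col T2: 3·1 + 1·-1 + 1·-2 + 1·0 = 0
  col T3: 3·0 + 1·-1 + 1·-1 + 1·2 = 0

y = (A:3, B:1, C:1, D:1)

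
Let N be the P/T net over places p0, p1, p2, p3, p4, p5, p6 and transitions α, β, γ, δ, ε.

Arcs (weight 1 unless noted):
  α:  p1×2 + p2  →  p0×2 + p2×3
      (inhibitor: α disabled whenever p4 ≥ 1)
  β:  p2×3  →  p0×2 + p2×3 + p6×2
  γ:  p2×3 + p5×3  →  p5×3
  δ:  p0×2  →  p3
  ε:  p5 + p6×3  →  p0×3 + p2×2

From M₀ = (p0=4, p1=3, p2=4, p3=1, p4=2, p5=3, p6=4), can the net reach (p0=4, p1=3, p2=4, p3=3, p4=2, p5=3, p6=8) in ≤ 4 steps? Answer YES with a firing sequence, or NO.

YES — reachable via ⟨β, β, δ, δ⟩ (4 firings)

step 1: fire β:  (p0=4, p1=3, p2=4, p3=1, p4=2, p5=3, p6=4) → (p0=6, p1=3, p2=4, p3=1, p4=2, p5=3, p6=6)
step 2: fire β:  (p0=6, p1=3, p2=4, p3=1, p4=2, p5=3, p6=6) → (p0=8, p1=3, p2=4, p3=1, p4=2, p5=3, p6=8)
step 3: fire δ:  (p0=8, p1=3, p2=4, p3=1, p4=2, p5=3, p6=8) → (p0=6, p1=3, p2=4, p3=2, p4=2, p5=3, p6=8)
step 4: fire δ:  (p0=6, p1=3, p2=4, p3=2, p4=2, p5=3, p6=8) → (p0=4, p1=3, p2=4, p3=3, p4=2, p5=3, p6=8)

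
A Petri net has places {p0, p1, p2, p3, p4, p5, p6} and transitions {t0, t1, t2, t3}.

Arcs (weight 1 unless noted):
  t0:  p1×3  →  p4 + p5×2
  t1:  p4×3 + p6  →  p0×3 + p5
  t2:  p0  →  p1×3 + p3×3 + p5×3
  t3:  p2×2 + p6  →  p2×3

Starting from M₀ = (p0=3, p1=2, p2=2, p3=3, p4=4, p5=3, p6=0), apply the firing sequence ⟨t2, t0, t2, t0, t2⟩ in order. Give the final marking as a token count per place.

(p0=0, p1=5, p2=2, p3=12, p4=6, p5=16, p6=0)

step 1: fire t2:  (p0=3, p1=2, p2=2, p3=3, p4=4, p5=3, p6=0) → (p0=2, p1=5, p2=2, p3=6, p4=4, p5=6, p6=0)
step 2: fire t0:  (p0=2, p1=5, p2=2, p3=6, p4=4, p5=6, p6=0) → (p0=2, p1=2, p2=2, p3=6, p4=5, p5=8, p6=0)
step 3: fire t2:  (p0=2, p1=2, p2=2, p3=6, p4=5, p5=8, p6=0) → (p0=1, p1=5, p2=2, p3=9, p4=5, p5=11, p6=0)
step 4: fire t0:  (p0=1, p1=5, p2=2, p3=9, p4=5, p5=11, p6=0) → (p0=1, p1=2, p2=2, p3=9, p4=6, p5=13, p6=0)
step 5: fire t2:  (p0=1, p1=2, p2=2, p3=9, p4=6, p5=13, p6=0) → (p0=0, p1=5, p2=2, p3=12, p4=6, p5=16, p6=0)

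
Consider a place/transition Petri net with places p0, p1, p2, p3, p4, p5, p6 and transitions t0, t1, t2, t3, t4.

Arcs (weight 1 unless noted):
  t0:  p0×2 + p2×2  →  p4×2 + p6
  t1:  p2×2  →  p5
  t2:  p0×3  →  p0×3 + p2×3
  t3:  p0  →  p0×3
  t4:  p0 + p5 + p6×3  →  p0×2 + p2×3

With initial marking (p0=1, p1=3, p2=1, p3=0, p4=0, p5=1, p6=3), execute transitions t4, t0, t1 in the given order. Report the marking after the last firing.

step 1: fire t4:  (p0=1, p1=3, p2=1, p3=0, p4=0, p5=1, p6=3) → (p0=2, p1=3, p2=4, p3=0, p4=0, p5=0, p6=0)
step 2: fire t0:  (p0=2, p1=3, p2=4, p3=0, p4=0, p5=0, p6=0) → (p0=0, p1=3, p2=2, p3=0, p4=2, p5=0, p6=1)
step 3: fire t1:  (p0=0, p1=3, p2=2, p3=0, p4=2, p5=0, p6=1) → (p0=0, p1=3, p2=0, p3=0, p4=2, p5=1, p6=1)

(p0=0, p1=3, p2=0, p3=0, p4=2, p5=1, p6=1)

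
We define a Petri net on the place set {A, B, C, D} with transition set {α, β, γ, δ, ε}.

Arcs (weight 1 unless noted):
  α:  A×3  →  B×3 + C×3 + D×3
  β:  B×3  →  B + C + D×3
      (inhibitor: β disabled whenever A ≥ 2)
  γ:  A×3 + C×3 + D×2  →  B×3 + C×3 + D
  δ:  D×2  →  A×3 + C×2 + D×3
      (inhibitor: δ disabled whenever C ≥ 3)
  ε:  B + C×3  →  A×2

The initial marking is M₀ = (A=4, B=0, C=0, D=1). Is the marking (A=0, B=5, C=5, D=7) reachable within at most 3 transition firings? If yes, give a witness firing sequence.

NO — not reachable within 3 firings

depth 0: 1 marking
depth 1: 2 markings reached so far
depth 2: 4 markings reached so far
depth 3: 7 markings reached so far
target is not among the 7 markings reachable within 3 steps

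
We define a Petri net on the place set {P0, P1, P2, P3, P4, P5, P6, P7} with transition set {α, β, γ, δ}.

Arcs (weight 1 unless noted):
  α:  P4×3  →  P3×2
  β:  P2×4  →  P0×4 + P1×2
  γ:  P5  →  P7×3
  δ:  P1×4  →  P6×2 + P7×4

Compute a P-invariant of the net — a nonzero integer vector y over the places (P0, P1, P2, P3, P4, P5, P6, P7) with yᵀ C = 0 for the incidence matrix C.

Incidence matrix C (rows=places, cols=transitions):
        α    β    γ    δ
   P0   0    4    0    0
   P1   0    2    0   -4
   P2   0   -4    0    0
   P3   2    0    0    0
   P4  -3    0    0    0
   P5   0    0   -1    0
   P6   0    0    0    2
   P7   0    0    3    4

Candidate y = [1, 0, 1, 0, 0, 0, 0, 0]; check y·C column-wise:
  col α: 1·0 + 1·0 + 0·2 + 0·-3 = 0
  col β: 1·4 + 0·2 + 1·-4 = 0
  col γ: 1·0 + 1·0 + 0·-1 + 0·3 = 0
  col δ: 1·0 + 0·-4 + 1·0 + 0·2 + 0·4 = 0

y = (P0:1, P1:0, P2:1, P3:0, P4:0, P5:0, P6:0, P7:0)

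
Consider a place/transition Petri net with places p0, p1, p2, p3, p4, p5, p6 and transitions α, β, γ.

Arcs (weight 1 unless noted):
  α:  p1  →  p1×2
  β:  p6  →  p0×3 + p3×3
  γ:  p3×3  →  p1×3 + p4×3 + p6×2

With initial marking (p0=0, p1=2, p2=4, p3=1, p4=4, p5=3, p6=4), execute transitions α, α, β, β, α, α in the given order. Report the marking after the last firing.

step 1: fire α:  (p0=0, p1=2, p2=4, p3=1, p4=4, p5=3, p6=4) → (p0=0, p1=3, p2=4, p3=1, p4=4, p5=3, p6=4)
step 2: fire α:  (p0=0, p1=3, p2=4, p3=1, p4=4, p5=3, p6=4) → (p0=0, p1=4, p2=4, p3=1, p4=4, p5=3, p6=4)
step 3: fire β:  (p0=0, p1=4, p2=4, p3=1, p4=4, p5=3, p6=4) → (p0=3, p1=4, p2=4, p3=4, p4=4, p5=3, p6=3)
step 4: fire β:  (p0=3, p1=4, p2=4, p3=4, p4=4, p5=3, p6=3) → (p0=6, p1=4, p2=4, p3=7, p4=4, p5=3, p6=2)
step 5: fire α:  (p0=6, p1=4, p2=4, p3=7, p4=4, p5=3, p6=2) → (p0=6, p1=5, p2=4, p3=7, p4=4, p5=3, p6=2)
step 6: fire α:  (p0=6, p1=5, p2=4, p3=7, p4=4, p5=3, p6=2) → (p0=6, p1=6, p2=4, p3=7, p4=4, p5=3, p6=2)

(p0=6, p1=6, p2=4, p3=7, p4=4, p5=3, p6=2)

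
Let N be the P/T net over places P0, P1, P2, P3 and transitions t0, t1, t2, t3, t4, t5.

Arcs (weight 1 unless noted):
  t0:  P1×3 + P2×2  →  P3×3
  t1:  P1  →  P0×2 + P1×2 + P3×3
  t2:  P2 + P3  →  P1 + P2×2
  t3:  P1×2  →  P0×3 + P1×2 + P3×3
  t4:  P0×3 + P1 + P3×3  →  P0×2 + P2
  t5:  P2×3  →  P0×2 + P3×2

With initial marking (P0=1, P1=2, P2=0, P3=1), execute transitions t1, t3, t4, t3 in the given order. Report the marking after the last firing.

step 1: fire t1:  (P0=1, P1=2, P2=0, P3=1) → (P0=3, P1=3, P2=0, P3=4)
step 2: fire t3:  (P0=3, P1=3, P2=0, P3=4) → (P0=6, P1=3, P2=0, P3=7)
step 3: fire t4:  (P0=6, P1=3, P2=0, P3=7) → (P0=5, P1=2, P2=1, P3=4)
step 4: fire t3:  (P0=5, P1=2, P2=1, P3=4) → (P0=8, P1=2, P2=1, P3=7)

(P0=8, P1=2, P2=1, P3=7)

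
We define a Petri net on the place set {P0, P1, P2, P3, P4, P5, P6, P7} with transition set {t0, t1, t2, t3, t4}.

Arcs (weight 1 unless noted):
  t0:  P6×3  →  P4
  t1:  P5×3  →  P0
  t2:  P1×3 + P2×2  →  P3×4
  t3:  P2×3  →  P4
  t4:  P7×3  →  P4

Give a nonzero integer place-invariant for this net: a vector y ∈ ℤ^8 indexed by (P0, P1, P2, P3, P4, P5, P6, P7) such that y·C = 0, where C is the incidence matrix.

Incidence matrix C (rows=places, cols=transitions):
       t0   t1   t2   t3   t4
   P0   0    1    0    0    0
   P1   0    0   -3    0    0
   P2   0    0   -2   -3    0
   P3   0    0    4    0    0
   P4   1    0    0    1    1
   P5   0   -3    0    0    0
   P6  -3    0    0    0    0
   P7   0    0    0    0   -3

Candidate y = [0, 4, 0, 3, 0, 0, 0, 0]; check y·C column-wise:
  col t0: 4·0 + 3·0 + 0·1 + 0·-3 = 0
  col t1: 0·1 + 4·0 + 3·0 + 0·-3 = 0
  col t2: 4·-3 + 0·-2 + 3·4 = 0
  col t3: 4·0 + 0·-3 + 3·0 + 0·1 = 0
  col t4: 4·0 + 3·0 + 0·1 + 0·-3 = 0

y = (P0:0, P1:4, P2:0, P3:3, P4:0, P5:0, P6:0, P7:0)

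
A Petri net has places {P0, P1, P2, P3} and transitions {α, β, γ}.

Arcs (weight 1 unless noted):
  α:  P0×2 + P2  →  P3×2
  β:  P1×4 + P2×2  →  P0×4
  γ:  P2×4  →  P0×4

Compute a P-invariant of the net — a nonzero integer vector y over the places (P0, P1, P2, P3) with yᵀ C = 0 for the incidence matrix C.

y = (P0:2, P1:1, P2:2, P3:3)

Incidence matrix C (rows=places, cols=transitions):
        α    β    γ
   P0  -2    4    4
   P1   0   -4    0
   P2  -1   -2   -4
   P3   2    0    0

Candidate y = [2, 1, 2, 3]; check y·C column-wise:
  col α: 2·-2 + 1·0 + 2·-1 + 3·2 = 0
  col β: 2·4 + 1·-4 + 2·-2 + 3·0 = 0
  col γ: 2·4 + 1·0 + 2·-4 + 3·0 = 0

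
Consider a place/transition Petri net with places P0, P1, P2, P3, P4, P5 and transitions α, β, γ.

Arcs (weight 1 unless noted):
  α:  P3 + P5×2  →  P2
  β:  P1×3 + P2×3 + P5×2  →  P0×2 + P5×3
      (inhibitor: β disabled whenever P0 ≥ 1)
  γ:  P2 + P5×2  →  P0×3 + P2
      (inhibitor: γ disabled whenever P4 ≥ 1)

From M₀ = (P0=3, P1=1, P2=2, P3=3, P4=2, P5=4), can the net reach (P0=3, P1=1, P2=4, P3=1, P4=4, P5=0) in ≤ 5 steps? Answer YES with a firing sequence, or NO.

depth 0: 1 marking
depth 1: 2 markings reached so far
depth 2: 3 markings reached so far
depth 3: 3 markings reached so far
(frontier empty at depth 3; search complete)
target is not among the 3 markings reachable within 5 steps

NO — not reachable within 5 firings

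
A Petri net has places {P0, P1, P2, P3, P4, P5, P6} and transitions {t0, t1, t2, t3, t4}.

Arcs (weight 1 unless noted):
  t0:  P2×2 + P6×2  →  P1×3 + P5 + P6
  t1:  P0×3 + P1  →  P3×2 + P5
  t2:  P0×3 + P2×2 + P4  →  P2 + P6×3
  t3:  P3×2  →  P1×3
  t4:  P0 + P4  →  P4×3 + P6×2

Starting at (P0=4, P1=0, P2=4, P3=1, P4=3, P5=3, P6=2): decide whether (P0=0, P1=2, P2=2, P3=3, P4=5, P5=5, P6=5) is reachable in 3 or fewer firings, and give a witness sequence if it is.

depth 0: 1 marking
depth 1: 4 markings reached so far
depth 2: 9 markings reached so far
depth 3: 15 markings reached so far
target is not among the 15 markings reachable within 3 steps

NO — not reachable within 3 firings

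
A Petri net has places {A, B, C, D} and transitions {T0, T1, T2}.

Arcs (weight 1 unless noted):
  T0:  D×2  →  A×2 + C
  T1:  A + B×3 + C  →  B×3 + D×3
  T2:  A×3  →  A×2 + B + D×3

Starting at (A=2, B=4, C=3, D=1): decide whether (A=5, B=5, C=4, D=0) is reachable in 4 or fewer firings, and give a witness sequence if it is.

depth 0: 1 marking
depth 1: 2 markings reached so far
depth 2: 4 markings reached so far
depth 3: 7 markings reached so far
depth 4: 11 markings reached so far
target is not among the 11 markings reachable within 4 steps

NO — not reachable within 4 firings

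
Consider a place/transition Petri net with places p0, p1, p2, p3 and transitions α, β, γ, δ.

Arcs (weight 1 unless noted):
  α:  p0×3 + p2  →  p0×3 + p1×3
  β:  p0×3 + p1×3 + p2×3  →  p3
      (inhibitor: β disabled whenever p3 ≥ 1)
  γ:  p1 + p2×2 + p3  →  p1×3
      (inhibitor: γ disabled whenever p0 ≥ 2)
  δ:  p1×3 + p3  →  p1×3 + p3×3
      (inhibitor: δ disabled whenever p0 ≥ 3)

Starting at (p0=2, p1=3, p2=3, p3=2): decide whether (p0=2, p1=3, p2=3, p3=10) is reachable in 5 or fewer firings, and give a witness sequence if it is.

YES — reachable via ⟨δ, δ, δ, δ⟩ (4 firings)

step 1: fire δ:  (p0=2, p1=3, p2=3, p3=2) → (p0=2, p1=3, p2=3, p3=4)
step 2: fire δ:  (p0=2, p1=3, p2=3, p3=4) → (p0=2, p1=3, p2=3, p3=6)
step 3: fire δ:  (p0=2, p1=3, p2=3, p3=6) → (p0=2, p1=3, p2=3, p3=8)
step 4: fire δ:  (p0=2, p1=3, p2=3, p3=8) → (p0=2, p1=3, p2=3, p3=10)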